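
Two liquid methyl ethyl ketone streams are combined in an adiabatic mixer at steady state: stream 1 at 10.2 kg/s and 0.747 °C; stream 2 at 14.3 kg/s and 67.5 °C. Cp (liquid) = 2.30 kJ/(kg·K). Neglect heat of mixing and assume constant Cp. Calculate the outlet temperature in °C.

Adiabatic, steady state ⇒ Σ ṁᵢCp,ᵢ(T_out − Tᵢ) = 0
T_out = Σ ṁᵢCp,ᵢTᵢ / Σ ṁᵢCp,ᵢ
      = 2237.6 / 56.35 = 39.709 °C

T_out = 39.7 °C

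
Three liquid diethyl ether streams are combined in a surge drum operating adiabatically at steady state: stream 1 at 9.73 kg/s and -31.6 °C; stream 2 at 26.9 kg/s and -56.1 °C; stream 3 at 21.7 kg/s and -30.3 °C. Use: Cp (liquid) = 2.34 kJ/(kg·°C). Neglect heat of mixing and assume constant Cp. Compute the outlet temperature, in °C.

T_out = -42.4 °C

Energy balance with Q = 0: Σ ṁᵢCp,ᵢ(T_out − Tᵢ) = 0
Σ ṁᵢCp,ᵢTᵢ = 9.73×2.34×-31.6 + 26.9×2.34×-56.1 + 21.7×2.34×-30.3 = -5789.3
Σ ṁᵢCp,ᵢ = 9.73×2.34 + 26.9×2.34 + 21.7×2.34 = 136.49
T_out = -5789.3 / 136.49 = -42.415 °C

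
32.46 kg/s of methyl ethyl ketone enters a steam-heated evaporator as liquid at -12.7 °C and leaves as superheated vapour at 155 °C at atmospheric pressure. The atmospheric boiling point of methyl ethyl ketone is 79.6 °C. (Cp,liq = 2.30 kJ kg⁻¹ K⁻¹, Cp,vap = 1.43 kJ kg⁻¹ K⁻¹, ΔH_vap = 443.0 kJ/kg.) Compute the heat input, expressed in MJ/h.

liquid -12.7→79.6 °C: 212.29 kJ/kg
vaporisation at 79.6 °C: 443 kJ/kg
vapour 79.6→155 °C: 107.82 kJ/kg
Δh = 212.29 + 443 + 107.82 = 763.11 kJ/kg
Q = ṁ·Δh = 32.46 kg/s × 763.11 kJ/kg = 24771 kJ/s
|Q| = 24771 kW = 89174 MJ/h

Q = 89200 MJ/h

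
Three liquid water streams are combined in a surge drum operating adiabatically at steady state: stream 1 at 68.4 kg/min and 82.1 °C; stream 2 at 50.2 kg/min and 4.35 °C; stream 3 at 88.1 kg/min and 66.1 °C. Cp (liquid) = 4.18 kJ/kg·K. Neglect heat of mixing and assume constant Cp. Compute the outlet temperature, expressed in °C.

T_out = 56.4 °C

No heat crosses the boundary, so H_out = H_in.
Σ ṁᵢCp,ᵢTᵢ = 68.4×4.18×82.1 + 50.2×4.18×4.35 + 88.1×4.18×66.1 = 48728
Σ ṁᵢCp,ᵢ = 68.4×4.18 + 50.2×4.18 + 88.1×4.18 = 864.01
T_out = 48728 / 864.01 = 56.398 °C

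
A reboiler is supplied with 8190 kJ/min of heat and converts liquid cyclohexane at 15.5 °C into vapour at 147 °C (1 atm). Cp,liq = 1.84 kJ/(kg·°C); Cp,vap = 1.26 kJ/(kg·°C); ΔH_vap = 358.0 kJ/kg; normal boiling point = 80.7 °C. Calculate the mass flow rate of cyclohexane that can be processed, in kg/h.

ṁ = 875 kg/h

Δh = 1.84×(80.7−15.5) + 358.0 + 1.26×(147−80.7) = 561.51 kJ/kg
Q = 8190 kJ/min = 136.5 kJ/s = 491400 kJ/h
ṁ = Q/Δh = 491400 / 561.51 = 875.15 kg/h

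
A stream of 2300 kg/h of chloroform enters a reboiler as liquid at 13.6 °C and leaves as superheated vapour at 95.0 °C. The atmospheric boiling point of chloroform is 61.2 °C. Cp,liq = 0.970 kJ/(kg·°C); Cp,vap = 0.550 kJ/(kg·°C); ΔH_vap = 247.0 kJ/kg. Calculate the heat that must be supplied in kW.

Q = 199 kW

liquid 13.6→61.2 °C: 46.172 kJ/kg
vaporisation at 61.2 °C: 247 kJ/kg
vapour 61.2→95.0 °C: 18.59 kJ/kg
Δh = 46.172 + 247 + 18.59 = 311.76 kJ/kg
Q = ṁ·Δh = 2300 kg/h × 311.76 kJ/kg = 717050 kJ/h
|Q| = 199.18 kW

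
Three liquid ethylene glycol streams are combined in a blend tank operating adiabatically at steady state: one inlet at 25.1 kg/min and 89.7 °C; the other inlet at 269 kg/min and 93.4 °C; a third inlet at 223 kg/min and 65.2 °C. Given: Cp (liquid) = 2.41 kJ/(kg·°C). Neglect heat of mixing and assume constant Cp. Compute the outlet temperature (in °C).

T_out = 81.1 °C

Adiabatic, steady state ⇒ Σ ṁᵢCp,ᵢ(T_out − Tᵢ) = 0
T_out = Σ ṁᵢCp,ᵢTᵢ / Σ ṁᵢCp,ᵢ
      = 101020 / 1246.2 = 81.059 °C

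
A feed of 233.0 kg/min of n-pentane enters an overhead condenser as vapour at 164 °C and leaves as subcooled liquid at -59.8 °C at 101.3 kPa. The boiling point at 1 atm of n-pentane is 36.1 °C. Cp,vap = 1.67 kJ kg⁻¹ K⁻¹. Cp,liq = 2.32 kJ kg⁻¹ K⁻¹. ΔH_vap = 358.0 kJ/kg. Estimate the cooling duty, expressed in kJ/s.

Q_c = 3080 kJ/s

vapour 164→36.1 °C: -213.59 kJ/kg
condensation at 36.1 °C: -358 kJ/kg
liquid 36.1→-59.8 °C: -222.49 kJ/kg
Δh = -213.59 + -358 + -222.49 = -794.08 kJ/kg
Q = ṁ·Δh = 233.0 kg/min × -794.08 kJ/kg = -185020 kJ/min
|Q| = 3083.7 kW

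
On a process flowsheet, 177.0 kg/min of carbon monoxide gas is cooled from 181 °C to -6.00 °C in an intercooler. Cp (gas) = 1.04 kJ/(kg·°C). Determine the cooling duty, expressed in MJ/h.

Q_c = 2070 MJ/h

Q = ṁ·Cp·ΔT = 177.0 × 1.04 × (-6.00 − 181) = -34423 kJ/min
Converting: 34423 / 60 s = 573.72 kW
Cooling duty = 2065.4 MJ/h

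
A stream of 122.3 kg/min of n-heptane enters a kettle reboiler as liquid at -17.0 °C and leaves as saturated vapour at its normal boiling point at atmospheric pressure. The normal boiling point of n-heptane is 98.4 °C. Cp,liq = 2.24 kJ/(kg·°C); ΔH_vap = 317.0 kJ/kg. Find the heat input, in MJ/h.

Q = 4220 MJ/h

liquid -17.0→98.4 °C: 258.5 kJ/kg
vaporisation at 98.4 °C: 317 kJ/kg
Δh = 258.5 + 317 = 575.5 kJ/kg
Q = ṁ·Δh = 122.3 kg/min × 575.5 kJ/kg = 70383 kJ/min
|Q| = 1173.1 kW = 4223 MJ/h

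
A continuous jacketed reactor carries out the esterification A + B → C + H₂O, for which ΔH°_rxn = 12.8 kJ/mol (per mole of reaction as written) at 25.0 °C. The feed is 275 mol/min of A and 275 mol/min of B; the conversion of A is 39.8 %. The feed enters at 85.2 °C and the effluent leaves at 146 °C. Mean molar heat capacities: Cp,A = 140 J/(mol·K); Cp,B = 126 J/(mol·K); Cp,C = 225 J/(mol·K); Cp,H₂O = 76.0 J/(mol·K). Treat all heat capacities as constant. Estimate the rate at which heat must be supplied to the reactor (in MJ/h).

Extent of reaction ξ = 0.398 × 275 = 109.45 mol/min
Reaction term: ξ·ΔH°_rxn = 109.45 × 12.8 = 1401 kJ/min
Sensible, feed 85.2→25 °C: -4403.6 kJ/min
Outlet flows (mol/min): A 165.55, B 165.55, C 109.45, H₂O 109.45
Sensible, products 25→146 °C: 9314.7 kJ/min
Q = ΔH = 6312 kJ/min = 105.2 kW
Heat supplied = 378.72 MJ/h

Q_in = 379 MJ/h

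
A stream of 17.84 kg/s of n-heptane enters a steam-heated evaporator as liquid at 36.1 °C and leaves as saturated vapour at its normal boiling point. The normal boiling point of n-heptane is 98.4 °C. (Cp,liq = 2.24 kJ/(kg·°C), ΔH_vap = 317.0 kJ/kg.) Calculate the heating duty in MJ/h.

Q = 29300 MJ/h

liquid 36.1→98.4 °C: 139.55 kJ/kg
vaporisation at 98.4 °C: 317 kJ/kg
Δh = 139.55 + 317 = 456.55 kJ/kg
Q = ṁ·Δh = 17.84 kg/s × 456.55 kJ/kg = 8144.9 kJ/s
|Q| = 8144.9 kW = 29322 MJ/h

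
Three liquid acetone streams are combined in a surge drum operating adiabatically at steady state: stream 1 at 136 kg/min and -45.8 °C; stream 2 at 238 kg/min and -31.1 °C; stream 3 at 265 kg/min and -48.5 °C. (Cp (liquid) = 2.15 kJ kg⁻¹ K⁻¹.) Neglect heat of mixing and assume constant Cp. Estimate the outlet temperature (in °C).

Adiabatic, steady state ⇒ Σ ṁᵢCp,ᵢ(T_out − Tᵢ) = 0
T_out = Σ ṁᵢCp,ᵢTᵢ / Σ ṁᵢCp,ᵢ
      = -56939 / 1373.8 = -41.445 °C

T_out = -41.4 °C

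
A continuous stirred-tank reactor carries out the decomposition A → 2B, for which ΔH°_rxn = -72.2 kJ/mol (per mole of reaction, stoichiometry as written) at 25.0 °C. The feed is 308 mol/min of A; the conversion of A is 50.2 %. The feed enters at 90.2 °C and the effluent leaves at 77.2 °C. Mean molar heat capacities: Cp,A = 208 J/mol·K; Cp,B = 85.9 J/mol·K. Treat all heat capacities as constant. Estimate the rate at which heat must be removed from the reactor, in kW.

Q_out = 205 kW

Extent of reaction ξ = 0.502 × 308 = 154.62 mol/min
Reaction term: ξ·ΔH°_rxn = 154.62 × -72.2 = -11163 kJ/min
Sensible, feed 90.2→25 °C: -4177 kJ/min
Outlet flows (mol/min): A 153.38, B 309.23
Sensible, products 25→77.2 °C: 3052 kJ/min
Q = ΔH = -12288 kJ/min = -204.8 kW
Heat removed = 204.8 kW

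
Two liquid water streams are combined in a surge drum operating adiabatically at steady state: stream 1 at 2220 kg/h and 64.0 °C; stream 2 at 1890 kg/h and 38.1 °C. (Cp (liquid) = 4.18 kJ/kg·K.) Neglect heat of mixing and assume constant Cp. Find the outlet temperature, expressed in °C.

Adiabatic, steady state ⇒ Σ ṁᵢCp,ᵢ(T_out − Tᵢ) = 0
Σ ṁᵢCp,ᵢTᵢ = 2220×4.18×64.0 + 1890×4.18×38.1 = 894890
Σ ṁᵢCp,ᵢ = 2220×4.18 + 1890×4.18 = 17180
T_out = 894890 / 17180 = 52.09 °C

T_out = 52.1 °C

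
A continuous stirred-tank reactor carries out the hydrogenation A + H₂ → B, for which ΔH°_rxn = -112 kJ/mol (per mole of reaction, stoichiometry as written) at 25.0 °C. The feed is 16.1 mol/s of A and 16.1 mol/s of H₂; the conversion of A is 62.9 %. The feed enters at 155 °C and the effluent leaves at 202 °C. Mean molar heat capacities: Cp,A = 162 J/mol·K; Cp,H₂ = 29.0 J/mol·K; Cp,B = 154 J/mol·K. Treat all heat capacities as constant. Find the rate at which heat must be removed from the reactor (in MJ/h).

Extent of reaction ξ = 0.629 × 16.1 = 10.127 mol/s
Reaction term: ξ·ΔH°_rxn = 10.127 × -112 = -1134.2 kJ/s
Sensible, feed 155→25 °C: -399.76 kJ/s
Outlet flows (mol/s): A 5.9731, H₂ 5.9731, B 10.127
Sensible, products 25→202 °C: 477.97 kJ/s
Q = ΔH = -1056 kJ/s = -1056 kW
Heat removed = 3801.6 MJ/h

Q_out = 3800 MJ/h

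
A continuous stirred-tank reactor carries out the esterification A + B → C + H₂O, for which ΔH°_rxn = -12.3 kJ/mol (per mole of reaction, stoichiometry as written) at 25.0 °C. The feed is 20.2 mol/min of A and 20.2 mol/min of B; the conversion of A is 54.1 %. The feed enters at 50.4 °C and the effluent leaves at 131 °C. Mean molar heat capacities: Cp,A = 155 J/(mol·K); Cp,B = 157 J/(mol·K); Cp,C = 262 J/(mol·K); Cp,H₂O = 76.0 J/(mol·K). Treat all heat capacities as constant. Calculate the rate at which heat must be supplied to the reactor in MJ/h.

Extent of reaction ξ = 0.541 × 20.2 = 10.928 mol/min
Reaction term: ξ·ΔH°_rxn = 10.928 × -12.3 = -134.42 kJ/min
Sensible, feed 50.4→25 °C: -160.08 kJ/min
Outlet flows (mol/min): A 9.2718, B 9.2718, C 10.928, H₂O 10.928
Sensible, products 25→131 °C: 698.17 kJ/min
Q = ΔH = 403.67 kJ/min = 6.7279 kW
Heat supplied = 24.22 MJ/h

Q_in = 24.2 MJ/h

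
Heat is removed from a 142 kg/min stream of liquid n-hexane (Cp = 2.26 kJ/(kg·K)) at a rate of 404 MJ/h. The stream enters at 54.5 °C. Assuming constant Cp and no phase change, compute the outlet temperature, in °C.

T_out = 33.5 °C

Q = 404 MJ/h = 6733.3 kJ/min
ΔT = Q/(ṁ·Cp) = 6733.3/(142×2.26) = 20.981 K
T_out = 54.5 − 20.981 = 33.519 °C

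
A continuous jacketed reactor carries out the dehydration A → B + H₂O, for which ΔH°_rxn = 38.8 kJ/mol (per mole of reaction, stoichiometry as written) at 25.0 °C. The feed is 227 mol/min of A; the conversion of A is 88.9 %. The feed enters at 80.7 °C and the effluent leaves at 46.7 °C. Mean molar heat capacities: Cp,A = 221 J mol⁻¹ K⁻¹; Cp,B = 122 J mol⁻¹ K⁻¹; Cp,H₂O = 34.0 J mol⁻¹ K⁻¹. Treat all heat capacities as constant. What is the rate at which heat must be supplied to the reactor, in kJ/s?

Extent of reaction ξ = 0.889 × 227 = 201.8 mol/min
Reaction term: ξ·ΔH°_rxn = 201.8 × 38.8 = 7830 kJ/min
Sensible, feed 80.7→25 °C: -2794.3 kJ/min
Outlet flows (mol/min): A 25.197, B 201.8, H₂O 201.8
Sensible, products 25→46.7 °C: 803.98 kJ/min
Q = ΔH = 5839.6 kJ/min = 97.327 kW
Heat supplied = 97.327 kJ/s

Q_in = 97.3 kJ/s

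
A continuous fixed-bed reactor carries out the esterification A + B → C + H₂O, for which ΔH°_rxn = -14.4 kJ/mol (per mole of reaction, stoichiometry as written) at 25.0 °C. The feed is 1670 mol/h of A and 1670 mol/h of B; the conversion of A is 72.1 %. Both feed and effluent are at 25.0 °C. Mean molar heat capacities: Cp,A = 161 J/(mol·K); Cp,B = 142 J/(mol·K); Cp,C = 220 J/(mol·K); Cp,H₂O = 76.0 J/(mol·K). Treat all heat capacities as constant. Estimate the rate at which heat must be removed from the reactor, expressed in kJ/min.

Q_out = 289 kJ/min

Extent of reaction ξ = 0.721 × 1670 = 1204.1 mol/h
Reaction term: ξ·ΔH°_rxn = 1204.1 × -14.4 = -17339 kJ/h
Q = ΔH = -17339 kJ/h = -4.8163 kW
Heat removed = 288.98 kJ/min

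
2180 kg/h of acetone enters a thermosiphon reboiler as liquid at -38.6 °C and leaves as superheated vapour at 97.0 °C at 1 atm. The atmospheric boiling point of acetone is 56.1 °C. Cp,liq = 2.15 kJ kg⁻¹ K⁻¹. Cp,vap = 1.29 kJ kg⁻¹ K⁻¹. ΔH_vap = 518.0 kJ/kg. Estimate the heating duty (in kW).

liquid -38.6→56.1 °C: 203.6 kJ/kg
vaporisation at 56.1 °C: 518 kJ/kg
vapour 56.1→97.0 °C: 52.761 kJ/kg
Δh = 203.6 + 518 + 52.761 = 774.37 kJ/kg
Q = ṁ·Δh = 2180 kg/h × 774.37 kJ/kg = 1.6881e+06 kJ/h
|Q| = 468.92 kW

Q = 469 kW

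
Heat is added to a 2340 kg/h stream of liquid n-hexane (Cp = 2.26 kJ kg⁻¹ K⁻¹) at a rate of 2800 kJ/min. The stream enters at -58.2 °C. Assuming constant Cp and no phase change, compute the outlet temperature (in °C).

Q = 2800 kJ/min = 168000 kJ/h
ΔT = Q/(ṁ·Cp) = 168000/(2340×2.26) = 31.768 K
T_out = -58.2 + 31.768 = -26.432 °C

T_out = -26.4 °C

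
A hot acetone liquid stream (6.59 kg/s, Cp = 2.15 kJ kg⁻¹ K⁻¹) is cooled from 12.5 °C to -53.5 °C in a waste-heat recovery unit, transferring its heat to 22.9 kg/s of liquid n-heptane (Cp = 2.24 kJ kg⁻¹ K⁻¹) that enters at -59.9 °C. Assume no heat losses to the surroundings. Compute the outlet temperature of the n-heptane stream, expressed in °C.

T_c,out = -41.7 °C

Heat released by hot stream: Q = 6.59 × 2.15 × (12.5 − -53.5) = 935.12 kJ/s
Energy balance on cold side (adiabatic exchanger): Q = ṁ_c·Cp_c·(T_c,out − T_c,in)
T_c,out = -59.9 + 935.12/(22.9 × 2.24) = -41.67 °C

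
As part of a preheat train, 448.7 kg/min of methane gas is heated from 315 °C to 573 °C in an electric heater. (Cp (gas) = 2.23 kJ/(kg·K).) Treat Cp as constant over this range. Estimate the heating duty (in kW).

Q = 4300 kW

Q = ṁ·Cp·ΔT = 448.7 × 2.23 × (573 − 315) = 258160 kJ/min
Converting: 258160 / 60 s = 4302.6 kW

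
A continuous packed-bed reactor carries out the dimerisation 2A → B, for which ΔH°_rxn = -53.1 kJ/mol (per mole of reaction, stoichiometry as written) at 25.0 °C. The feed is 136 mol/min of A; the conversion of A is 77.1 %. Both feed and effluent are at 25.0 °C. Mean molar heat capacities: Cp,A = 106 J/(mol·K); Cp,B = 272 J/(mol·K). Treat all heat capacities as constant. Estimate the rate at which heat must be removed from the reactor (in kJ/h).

Q_out = 167000 kJ/h

Extent of reaction ξ = 0.771 × 136 / 2 = 52.428 mol/min
Reaction term: ξ·ΔH°_rxn = 52.428 × -53.1 = -2783.9 kJ/min
Q = ΔH = -2783.9 kJ/min = -46.399 kW
Heat removed = 167040 kJ/h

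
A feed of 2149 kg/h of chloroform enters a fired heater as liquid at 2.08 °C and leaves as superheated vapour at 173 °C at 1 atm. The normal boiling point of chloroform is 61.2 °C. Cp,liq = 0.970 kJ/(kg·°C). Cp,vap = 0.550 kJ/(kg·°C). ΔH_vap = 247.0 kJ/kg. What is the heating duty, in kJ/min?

Q = 13100 kJ/min

liquid 2.08→61.2 °C: 57.346 kJ/kg
vaporisation at 61.2 °C: 247 kJ/kg
vapour 61.2→173 °C: 61.49 kJ/kg
Δh = 57.346 + 247 + 61.49 = 365.84 kJ/kg
Q = ṁ·Δh = 2149 kg/h × 365.84 kJ/kg = 786180 kJ/h
|Q| = 218.38 kW = 13103 kJ/min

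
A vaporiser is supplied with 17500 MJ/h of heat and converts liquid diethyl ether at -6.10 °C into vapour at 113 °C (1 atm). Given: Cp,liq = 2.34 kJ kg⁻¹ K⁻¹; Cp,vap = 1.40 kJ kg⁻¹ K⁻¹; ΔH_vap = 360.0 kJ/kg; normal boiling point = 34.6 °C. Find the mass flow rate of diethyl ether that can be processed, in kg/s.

ṁ = 8.60 kg/s

Δh = 2.34×(34.6−-6.10) + 360.0 + 1.40×(113−34.6) = 565 kJ/kg
Q = 17500 MJ/h = 4861.1 kJ/s = 4861.1 kJ/s
ṁ = Q/Δh = 4861.1 / 565 = 8.6038 kg/s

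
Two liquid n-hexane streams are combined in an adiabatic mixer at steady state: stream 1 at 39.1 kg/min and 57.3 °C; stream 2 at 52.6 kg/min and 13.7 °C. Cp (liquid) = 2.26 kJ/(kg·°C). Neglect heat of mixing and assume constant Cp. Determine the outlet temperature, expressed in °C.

Energy balance with Q = 0: Σ ṁᵢCp,ᵢ(T_out − Tᵢ) = 0
T_out = Σ ṁᵢCp,ᵢTᵢ / Σ ṁᵢCp,ᵢ
      = 6692 / 207.24 = 32.291 °C

T_out = 32.3 °C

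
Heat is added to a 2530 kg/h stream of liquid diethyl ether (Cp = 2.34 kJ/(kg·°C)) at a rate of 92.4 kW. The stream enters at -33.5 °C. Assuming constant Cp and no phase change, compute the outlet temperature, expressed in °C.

T_out = 22.7 °C

Q = 92.4 kW = 332640 kJ/h
ΔT = Q/(ṁ·Cp) = 332640/(2530×2.34) = 56.187 K
T_out = -33.5 + 56.187 = 22.687 °C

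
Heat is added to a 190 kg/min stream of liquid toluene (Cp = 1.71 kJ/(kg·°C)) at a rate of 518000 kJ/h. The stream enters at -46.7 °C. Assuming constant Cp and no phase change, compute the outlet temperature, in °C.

T_out = -20.1 °C

Q = 518000 kJ/h = 8633.3 kJ/min
ΔT = Q/(ṁ·Cp) = 8633.3/(190×1.71) = 26.572 K
T_out = -46.7 + 26.572 = -20.128 °C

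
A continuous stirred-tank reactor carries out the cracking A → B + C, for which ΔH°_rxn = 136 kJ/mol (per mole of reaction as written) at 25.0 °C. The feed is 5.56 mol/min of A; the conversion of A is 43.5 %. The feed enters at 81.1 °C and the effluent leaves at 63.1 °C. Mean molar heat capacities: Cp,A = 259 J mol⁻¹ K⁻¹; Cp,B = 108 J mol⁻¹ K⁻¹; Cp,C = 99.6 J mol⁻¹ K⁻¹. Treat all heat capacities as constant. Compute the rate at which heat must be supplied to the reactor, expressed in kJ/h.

Q_in = 17900 kJ/h

Extent of reaction ξ = 0.435 × 5.56 = 2.4186 mol/min
Reaction term: ξ·ΔH°_rxn = 2.4186 × 136 = 328.93 kJ/min
Sensible, feed 81.1→25 °C: -80.786 kJ/min
Outlet flows (mol/min): A 3.1414, B 2.4186, C 2.4186
Sensible, products 25→63.1 °C: 50.129 kJ/min
Q = ΔH = 298.27 kJ/min = 4.9712 kW
Heat supplied = 17896 kJ/h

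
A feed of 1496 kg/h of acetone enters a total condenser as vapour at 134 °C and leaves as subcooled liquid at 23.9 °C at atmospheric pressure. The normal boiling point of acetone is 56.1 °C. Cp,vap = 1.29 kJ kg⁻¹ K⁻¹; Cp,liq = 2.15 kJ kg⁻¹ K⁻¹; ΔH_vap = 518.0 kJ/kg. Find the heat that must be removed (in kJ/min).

Q_c = 17100 kJ/min

vapour 134→56.1 °C: -100.49 kJ/kg
condensation at 56.1 °C: -518 kJ/kg
liquid 56.1→23.9 °C: -69.23 kJ/kg
Δh = -100.49 + -518 + -69.23 = -687.72 kJ/kg
Q = ṁ·Δh = 1496 kg/h × -687.72 kJ/kg = -1.0288e+06 kJ/h
|Q| = 285.79 kW = 17147 kJ/min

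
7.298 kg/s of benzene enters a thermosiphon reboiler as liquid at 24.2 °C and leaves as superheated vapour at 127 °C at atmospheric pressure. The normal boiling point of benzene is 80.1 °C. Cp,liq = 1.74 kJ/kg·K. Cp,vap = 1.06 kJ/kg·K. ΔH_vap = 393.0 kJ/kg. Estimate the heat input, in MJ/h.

Q = 14200 MJ/h

liquid 24.2→80.1 °C: 97.266 kJ/kg
vaporisation at 80.1 °C: 393 kJ/kg
vapour 80.1→127 °C: 49.714 kJ/kg
Δh = 97.266 + 393 + 49.714 = 539.98 kJ/kg
Q = ṁ·Δh = 7.298 kg/s × 539.98 kJ/kg = 3940.8 kJ/s
|Q| = 3940.8 kW = 14187 MJ/h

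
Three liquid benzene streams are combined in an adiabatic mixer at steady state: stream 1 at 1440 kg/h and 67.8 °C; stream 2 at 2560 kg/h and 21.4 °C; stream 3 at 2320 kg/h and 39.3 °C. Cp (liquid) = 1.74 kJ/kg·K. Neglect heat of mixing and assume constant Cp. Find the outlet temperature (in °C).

Energy balance with Q = 0: Σ ṁᵢCp,ᵢ(T_out − Tᵢ) = 0
T_out = Σ ṁᵢCp,ᵢTᵢ / Σ ṁᵢCp,ᵢ
      = 423850 / 10997 = 38.543 °C

T_out = 38.5 °C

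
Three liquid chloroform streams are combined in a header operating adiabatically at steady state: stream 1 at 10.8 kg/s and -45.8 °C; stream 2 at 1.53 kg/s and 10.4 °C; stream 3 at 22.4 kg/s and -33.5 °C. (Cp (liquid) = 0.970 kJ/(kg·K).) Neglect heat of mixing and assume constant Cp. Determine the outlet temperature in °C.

Energy balance with Q = 0: Σ ṁᵢCp,ᵢ(T_out − Tᵢ) = 0
Σ ṁᵢCp,ᵢTᵢ = 10.8×0.970×-45.8 + 1.53×0.970×10.4 + 22.4×0.970×-33.5 = -1192.3
Σ ṁᵢCp,ᵢ = 10.8×0.970 + 1.53×0.970 + 22.4×0.970 = 33.688
T_out = -1192.3 / 33.688 = -35.391 °C

T_out = -35.4 °C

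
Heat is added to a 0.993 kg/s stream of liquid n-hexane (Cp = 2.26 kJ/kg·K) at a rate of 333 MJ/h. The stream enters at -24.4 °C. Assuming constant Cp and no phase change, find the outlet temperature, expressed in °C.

T_out = 16.8 °C

Q = 333 MJ/h = 92.5 kJ/s
ΔT = Q/(ṁ·Cp) = 92.5/(0.993×2.26) = 41.218 K
T_out = -24.4 + 41.218 = 16.818 °C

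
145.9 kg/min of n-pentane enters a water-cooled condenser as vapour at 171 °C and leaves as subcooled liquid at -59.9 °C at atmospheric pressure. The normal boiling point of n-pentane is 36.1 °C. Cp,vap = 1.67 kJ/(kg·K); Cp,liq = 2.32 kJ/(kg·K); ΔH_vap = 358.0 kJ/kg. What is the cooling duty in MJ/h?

vapour 171→36.1 °C: -225.28 kJ/kg
condensation at 36.1 °C: -358 kJ/kg
liquid 36.1→-59.9 °C: -222.72 kJ/kg
Δh = -225.28 + -358 + -222.72 = -806 kJ/kg
Q = ṁ·Δh = 145.9 kg/min × -806 kJ/kg = -117600 kJ/min
|Q| = 1959.9 kW = 7055.8 MJ/h

Q_c = 7060 MJ/h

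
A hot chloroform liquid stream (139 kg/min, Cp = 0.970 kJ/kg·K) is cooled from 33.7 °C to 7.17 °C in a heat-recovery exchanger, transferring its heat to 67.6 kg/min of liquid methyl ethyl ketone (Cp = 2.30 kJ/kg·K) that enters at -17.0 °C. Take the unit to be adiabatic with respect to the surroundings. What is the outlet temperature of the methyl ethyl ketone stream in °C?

T_c,out = 6.01 °C

Heat released by hot stream: Q = 139 × 0.970 × (33.7 − 7.17) = 3577 kJ/min
Energy balance on cold side (adiabatic exchanger): Q = ṁ_c·Cp_c·(T_c,out − T_c,in)
T_c,out = -17.0 + 3577/(67.6 × 2.30) = 6.0064 °C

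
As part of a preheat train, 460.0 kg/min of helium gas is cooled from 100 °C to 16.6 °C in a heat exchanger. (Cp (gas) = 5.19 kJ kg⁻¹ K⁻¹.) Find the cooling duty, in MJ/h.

Q_c = 11900 MJ/h

Q = ṁ·Cp·ΔT = 460.0 × 5.19 × (16.6 − 100) = -199110 kJ/min
Converting: 199110 / 60 s = 3318.5 kW
Cooling duty = 11947 MJ/h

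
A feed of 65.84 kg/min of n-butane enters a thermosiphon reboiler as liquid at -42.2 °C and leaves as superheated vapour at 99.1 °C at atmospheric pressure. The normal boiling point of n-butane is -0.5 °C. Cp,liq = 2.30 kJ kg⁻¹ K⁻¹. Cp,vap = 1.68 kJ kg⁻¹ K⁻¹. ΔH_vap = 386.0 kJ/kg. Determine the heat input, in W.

Q = 712000 W

liquid -42.2→-0.5 °C: 95.91 kJ/kg
vaporisation at -0.5 °C: 386 kJ/kg
vapour -0.5→99.1 °C: 167.33 kJ/kg
Δh = 95.91 + 386 + 167.33 = 649.24 kJ/kg
Q = ṁ·Δh = 65.84 kg/min × 649.24 kJ/kg = 42746 kJ/min
|Q| = 712.43 kW = 712430 W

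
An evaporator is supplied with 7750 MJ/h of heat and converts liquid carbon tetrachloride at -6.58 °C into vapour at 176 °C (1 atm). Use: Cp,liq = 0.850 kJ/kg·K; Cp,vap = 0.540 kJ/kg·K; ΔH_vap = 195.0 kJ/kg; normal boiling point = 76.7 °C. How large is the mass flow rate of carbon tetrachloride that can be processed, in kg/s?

ṁ = 6.74 kg/s

Δh = 0.850×(76.7−-6.58) + 195.0 + 0.540×(176−76.7) = 319.41 kJ/kg
Q = 7750 MJ/h = 2152.8 kJ/s = 2152.8 kJ/s
ṁ = Q/Δh = 2152.8 / 319.41 = 6.7399 kg/s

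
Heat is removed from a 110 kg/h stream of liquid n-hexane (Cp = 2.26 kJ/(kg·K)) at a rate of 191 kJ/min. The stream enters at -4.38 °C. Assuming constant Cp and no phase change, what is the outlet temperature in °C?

Q = 191 kJ/min = 11460 kJ/h
ΔT = Q/(ṁ·Cp) = 11460/(110×2.26) = 46.098 K
T_out = -4.38 − 46.098 = -50.478 °C

T_out = -50.5 °C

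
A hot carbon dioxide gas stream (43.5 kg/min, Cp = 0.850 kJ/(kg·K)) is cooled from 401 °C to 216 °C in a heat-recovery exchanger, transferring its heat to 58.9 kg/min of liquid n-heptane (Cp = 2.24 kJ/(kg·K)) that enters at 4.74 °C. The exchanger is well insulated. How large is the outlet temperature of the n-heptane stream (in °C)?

Heat released by hot stream: Q = 43.5 × 0.850 × (401 − 216) = 6840.4 kJ/min
Energy balance on cold side (adiabatic exchanger): Q = ṁ_c·Cp_c·(T_c,out − T_c,in)
T_c,out = 4.74 + 6840.4/(58.9 × 2.24) = 56.586 °C

T_c,out = 56.6 °C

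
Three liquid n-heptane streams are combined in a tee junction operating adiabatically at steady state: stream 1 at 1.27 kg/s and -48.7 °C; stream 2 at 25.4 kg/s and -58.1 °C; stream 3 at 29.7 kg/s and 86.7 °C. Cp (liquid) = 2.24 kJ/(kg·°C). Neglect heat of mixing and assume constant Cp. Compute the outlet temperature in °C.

Adiabatic, steady state ⇒ Σ ṁᵢCp,ᵢ(T_out − Tᵢ) = 0
T_out = Σ ṁᵢCp,ᵢTᵢ / Σ ṁᵢCp,ᵢ
      = 2323.8 / 126.27 = 18.403 °C

T_out = 18.4 °C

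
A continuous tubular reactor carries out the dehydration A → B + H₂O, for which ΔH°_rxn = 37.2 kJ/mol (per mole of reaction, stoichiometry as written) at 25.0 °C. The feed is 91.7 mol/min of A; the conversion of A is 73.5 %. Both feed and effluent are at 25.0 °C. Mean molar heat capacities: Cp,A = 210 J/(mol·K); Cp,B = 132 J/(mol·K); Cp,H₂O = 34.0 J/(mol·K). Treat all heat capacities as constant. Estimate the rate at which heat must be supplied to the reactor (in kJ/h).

Extent of reaction ξ = 0.735 × 91.7 = 67.4 mol/min
Reaction term: ξ·ΔH°_rxn = 67.4 × 37.2 = 2507.3 kJ/min
Q = ΔH = 2507.3 kJ/min = 41.788 kW
Heat supplied = 150440 kJ/h

Q_in = 150000 kJ/h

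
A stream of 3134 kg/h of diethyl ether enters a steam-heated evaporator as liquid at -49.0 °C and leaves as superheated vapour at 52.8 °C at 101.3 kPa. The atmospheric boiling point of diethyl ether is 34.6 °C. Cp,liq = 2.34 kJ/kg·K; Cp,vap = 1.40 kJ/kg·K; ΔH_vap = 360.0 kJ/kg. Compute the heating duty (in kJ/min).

liquid -49.0→34.6 °C: 195.62 kJ/kg
vaporisation at 34.6 °C: 360 kJ/kg
vapour 34.6→52.8 °C: 25.48 kJ/kg
Δh = 195.62 + 360 + 25.48 = 581.1 kJ/kg
Q = ṁ·Δh = 3134 kg/h × 581.1 kJ/kg = 1.8212e+06 kJ/h
|Q| = 505.88 kW = 30353 kJ/min

Q = 30400 kJ/min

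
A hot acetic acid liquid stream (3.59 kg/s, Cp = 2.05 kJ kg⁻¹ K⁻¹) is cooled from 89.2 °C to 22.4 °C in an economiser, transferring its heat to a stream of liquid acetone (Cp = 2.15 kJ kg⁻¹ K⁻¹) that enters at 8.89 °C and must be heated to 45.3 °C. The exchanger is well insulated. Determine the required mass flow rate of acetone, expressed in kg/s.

Heat released by hot stream: Q = 3.59 × 2.05 × (89.2 − 22.4) = 491.61 kJ/s
Energy balance on cold side (adiabatic exchanger): Q = ṁ_c·Cp_c·(T_c,out − T_c,in)
ṁ_c = 491.61 / [2.15 × (45.3 − 8.89)] = 6.2801 kg/s

ṁ_c = 6.28 kg/s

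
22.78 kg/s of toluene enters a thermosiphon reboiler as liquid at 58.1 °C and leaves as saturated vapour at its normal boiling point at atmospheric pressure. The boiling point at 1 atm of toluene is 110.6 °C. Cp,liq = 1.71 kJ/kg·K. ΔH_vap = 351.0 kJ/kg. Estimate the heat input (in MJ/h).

liquid 58.1→110.6 °C: 89.775 kJ/kg
vaporisation at 110.6 °C: 351 kJ/kg
Δh = 89.775 + 351 = 440.77 kJ/kg
Q = ṁ·Δh = 22.78 kg/s × 440.77 kJ/kg = 10041 kJ/s
|Q| = 10041 kW = 36147 MJ/h

Q = 36100 MJ/h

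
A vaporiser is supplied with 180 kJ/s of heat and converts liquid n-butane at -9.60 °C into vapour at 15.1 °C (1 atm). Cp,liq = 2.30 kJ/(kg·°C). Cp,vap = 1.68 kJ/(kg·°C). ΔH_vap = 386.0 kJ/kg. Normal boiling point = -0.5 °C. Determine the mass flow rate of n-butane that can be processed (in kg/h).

ṁ = 1500 kg/h

Δh = 2.30×(-0.5−-9.60) + 386.0 + 1.68×(15.1−-0.5) = 433.14 kJ/kg
Q = 180 kJ/s = 180 kJ/s = 648000 kJ/h
ṁ = Q/Δh = 648000 / 433.14 = 1496.1 kg/h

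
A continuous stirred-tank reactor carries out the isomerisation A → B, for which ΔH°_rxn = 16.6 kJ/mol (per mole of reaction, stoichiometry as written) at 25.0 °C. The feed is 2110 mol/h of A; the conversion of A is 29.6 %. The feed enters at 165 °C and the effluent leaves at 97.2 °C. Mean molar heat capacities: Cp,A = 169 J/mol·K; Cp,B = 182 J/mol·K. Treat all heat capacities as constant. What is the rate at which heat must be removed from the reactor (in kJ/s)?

Extent of reaction ξ = 0.296 × 2110 = 624.56 mol/h
Reaction term: ξ·ΔH°_rxn = 624.56 × 16.6 = 10368 kJ/h
Sensible, feed 165→25 °C: -49923 kJ/h
Outlet flows (mol/h): A 1485.4, B 624.56
Sensible, products 25→97.2 °C: 26332 kJ/h
Q = ΔH = -13223 kJ/h = -3.673 kW
Heat removed = 3.673 kJ/s

Q_out = 3.67 kJ/s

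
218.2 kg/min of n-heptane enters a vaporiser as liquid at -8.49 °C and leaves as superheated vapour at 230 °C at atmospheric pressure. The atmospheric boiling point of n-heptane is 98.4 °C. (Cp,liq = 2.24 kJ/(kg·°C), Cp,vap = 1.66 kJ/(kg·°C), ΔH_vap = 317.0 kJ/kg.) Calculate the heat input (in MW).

liquid -8.49→98.4 °C: 239.43 kJ/kg
vaporisation at 98.4 °C: 317 kJ/kg
vapour 98.4→230 °C: 218.46 kJ/kg
Δh = 239.43 + 317 + 218.46 = 774.89 kJ/kg
Q = ṁ·Δh = 218.2 kg/min × 774.89 kJ/kg = 169080 kJ/min
|Q| = 2818 kW = 2.818 MW

Q = 2.82 MW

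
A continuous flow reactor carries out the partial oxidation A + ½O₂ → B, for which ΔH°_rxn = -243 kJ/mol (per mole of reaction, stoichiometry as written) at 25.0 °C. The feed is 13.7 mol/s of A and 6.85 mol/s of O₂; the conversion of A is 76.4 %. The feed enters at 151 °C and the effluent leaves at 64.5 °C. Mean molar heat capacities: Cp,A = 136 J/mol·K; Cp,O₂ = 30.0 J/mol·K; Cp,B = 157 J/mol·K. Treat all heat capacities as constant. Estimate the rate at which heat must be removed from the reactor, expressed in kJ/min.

Extent of reaction ξ = 0.764 × 13.7 = 10.467 mol/s
Reaction term: ξ·ΔH°_rxn = 10.467 × -243 = -2543.4 kJ/s
Sensible, feed 151→25 °C: -260.66 kJ/s
Outlet flows (mol/s): A 3.2332, O₂ 1.6166, B 10.467
Sensible, products 25→64.5 °C: 84.194 kJ/s
Q = ΔH = -2719.9 kJ/s = -2719.9 kW
Heat removed = 163190 kJ/min

Q_out = 163000 kJ/min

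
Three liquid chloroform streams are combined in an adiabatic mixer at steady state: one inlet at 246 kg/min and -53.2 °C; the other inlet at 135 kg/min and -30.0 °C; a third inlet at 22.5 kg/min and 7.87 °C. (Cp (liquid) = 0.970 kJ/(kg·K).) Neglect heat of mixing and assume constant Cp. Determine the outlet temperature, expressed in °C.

No heat crosses the boundary, so H_out = H_in.
T_out = Σ ṁᵢCp,ᵢTᵢ / Σ ṁᵢCp,ᵢ
      = -16451 / 391.39 = -42.033 °C

T_out = -42.0 °C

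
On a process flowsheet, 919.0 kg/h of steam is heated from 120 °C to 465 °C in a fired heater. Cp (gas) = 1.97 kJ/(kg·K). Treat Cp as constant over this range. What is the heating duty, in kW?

Q = ṁ·Cp·ΔT = 919.0 × 1.97 × (465 − 120) = 624600 kJ/h
Converting: 624600 / 3600 s = 173.5 kW

Q = 173 kW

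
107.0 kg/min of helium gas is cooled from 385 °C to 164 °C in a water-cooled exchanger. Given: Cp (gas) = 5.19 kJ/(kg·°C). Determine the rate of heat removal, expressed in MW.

Q_c = 2.05 MW

Q = ṁ·Cp·ΔT = 107.0 × 5.19 × (164 − 385) = -122730 kJ/min
Converting: 122730 / 60 s = 2045.5 kW
Cooling duty = 2.0455 MW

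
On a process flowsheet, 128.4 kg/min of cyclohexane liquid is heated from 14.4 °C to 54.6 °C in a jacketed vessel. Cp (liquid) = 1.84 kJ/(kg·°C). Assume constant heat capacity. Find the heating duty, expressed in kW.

Q = ṁ·Cp·ΔT = 128.4 × 1.84 × (54.6 − 14.4) = 9497.5 kJ/min
Converting: 9497.5 / 60 s = 158.29 kW

Q = 158 kW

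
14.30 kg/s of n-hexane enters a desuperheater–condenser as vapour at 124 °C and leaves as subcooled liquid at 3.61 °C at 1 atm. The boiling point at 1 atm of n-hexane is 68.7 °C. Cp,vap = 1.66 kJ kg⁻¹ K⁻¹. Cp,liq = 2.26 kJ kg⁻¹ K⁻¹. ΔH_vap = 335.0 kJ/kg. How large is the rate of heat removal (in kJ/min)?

vapour 124→68.7 °C: -91.798 kJ/kg
condensation at 68.7 °C: -335 kJ/kg
liquid 68.7→3.61 °C: -147.1 kJ/kg
Δh = -91.798 + -335 + -147.1 = -573.9 kJ/kg
Q = ṁ·Δh = 14.30 kg/s × -573.9 kJ/kg = -8206.8 kJ/s
|Q| = 8206.8 kW = 492410 kJ/min

Q_c = 492000 kJ/min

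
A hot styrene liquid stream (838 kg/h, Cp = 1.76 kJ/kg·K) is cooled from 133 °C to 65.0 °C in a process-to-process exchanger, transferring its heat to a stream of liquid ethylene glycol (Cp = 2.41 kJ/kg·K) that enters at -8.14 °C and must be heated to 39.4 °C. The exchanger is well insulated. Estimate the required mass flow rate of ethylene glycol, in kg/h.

ṁ_c = 875 kg/h

Heat released by hot stream: Q = 838 × 1.76 × (133 − 65.0) = 100290 kJ/h
Energy balance on cold side (adiabatic exchanger): Q = ṁ_c·Cp_c·(T_c,out − T_c,in)
ṁ_c = 100290 / [2.41 × (39.4 − -8.14)] = 875.37 kg/h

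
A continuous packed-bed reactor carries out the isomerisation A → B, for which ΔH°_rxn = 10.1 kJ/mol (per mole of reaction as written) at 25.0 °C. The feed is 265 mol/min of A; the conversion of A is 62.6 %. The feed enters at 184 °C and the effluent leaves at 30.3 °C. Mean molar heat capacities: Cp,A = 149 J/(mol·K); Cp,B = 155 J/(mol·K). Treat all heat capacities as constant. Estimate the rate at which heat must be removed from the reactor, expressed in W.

Extent of reaction ξ = 0.626 × 265 = 165.89 mol/min
Reaction term: ξ·ΔH°_rxn = 165.89 × 10.1 = 1675.5 kJ/min
Sensible, feed 184→25 °C: -6278.1 kJ/min
Outlet flows (mol/min): A 99.11, B 165.89
Sensible, products 25→30.3 °C: 214.55 kJ/min
Q = ΔH = -4388.1 kJ/min = -73.135 kW
Heat removed = 73135 W

Q_out = 73100 W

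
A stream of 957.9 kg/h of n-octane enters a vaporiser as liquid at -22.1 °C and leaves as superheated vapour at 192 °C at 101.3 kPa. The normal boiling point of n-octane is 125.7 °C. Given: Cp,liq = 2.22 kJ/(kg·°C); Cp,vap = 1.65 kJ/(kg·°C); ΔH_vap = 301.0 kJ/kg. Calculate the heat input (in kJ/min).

Q = 11800 kJ/min

liquid -22.1→125.7 °C: 328.12 kJ/kg
vaporisation at 125.7 °C: 301 kJ/kg
vapour 125.7→192 °C: 109.39 kJ/kg
Δh = 328.12 + 301 + 109.39 = 738.51 kJ/kg
Q = ṁ·Δh = 957.9 kg/h × 738.51 kJ/kg = 707420 kJ/h
|Q| = 196.51 kW = 11790 kJ/min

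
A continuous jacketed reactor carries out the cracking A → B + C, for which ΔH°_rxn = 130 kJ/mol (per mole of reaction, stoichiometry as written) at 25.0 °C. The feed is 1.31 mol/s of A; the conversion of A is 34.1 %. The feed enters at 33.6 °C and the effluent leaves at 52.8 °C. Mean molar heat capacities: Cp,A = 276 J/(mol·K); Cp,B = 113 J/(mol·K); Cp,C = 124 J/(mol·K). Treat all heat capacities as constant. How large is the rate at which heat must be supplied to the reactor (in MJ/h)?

Q_in = 232 MJ/h

Extent of reaction ξ = 0.341 × 1.31 = 0.44671 mol/s
Reaction term: ξ·ΔH°_rxn = 0.44671 × 130 = 58.072 kJ/s
Sensible, feed 33.6→25 °C: -3.1094 kJ/s
Outlet flows (mol/s): A 0.86329, B 0.44671, C 0.44671
Sensible, products 25→52.8 °C: 9.567 kJ/s
Q = ΔH = 64.53 kJ/s = 64.53 kW
Heat supplied = 232.31 MJ/h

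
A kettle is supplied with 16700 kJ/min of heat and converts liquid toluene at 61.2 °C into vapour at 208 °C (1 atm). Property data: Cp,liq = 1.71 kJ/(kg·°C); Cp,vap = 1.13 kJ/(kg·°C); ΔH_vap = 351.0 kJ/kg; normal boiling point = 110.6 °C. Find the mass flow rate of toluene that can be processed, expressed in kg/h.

Δh = 1.71×(110.6−61.2) + 351.0 + 1.13×(208−110.6) = 545.54 kJ/kg
Q = 16700 kJ/min = 278.33 kJ/s = 1.002e+06 kJ/h
ṁ = Q/Δh = 1.002e+06 / 545.54 = 1836.7 kg/h

ṁ = 1840 kg/h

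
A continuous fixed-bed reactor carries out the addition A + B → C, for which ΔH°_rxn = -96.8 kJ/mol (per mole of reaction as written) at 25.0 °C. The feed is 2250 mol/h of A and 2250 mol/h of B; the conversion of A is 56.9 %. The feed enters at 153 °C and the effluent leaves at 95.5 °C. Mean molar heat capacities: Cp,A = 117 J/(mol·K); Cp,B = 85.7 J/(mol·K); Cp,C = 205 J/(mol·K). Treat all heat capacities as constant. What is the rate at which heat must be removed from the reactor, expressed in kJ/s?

Extent of reaction ξ = 0.569 × 2250 = 1280.2 mol/h
Reaction term: ξ·ΔH°_rxn = 1280.2 × -96.8 = -123930 kJ/h
Sensible, feed 153→25 °C: -58378 kJ/h
Outlet flows (mol/h): A 969.75, B 969.75, C 1280.2
Sensible, products 25→95.5 °C: 32361 kJ/h
Q = ΔH = -149940 kJ/h = -41.651 kW
Heat removed = 41.651 kJ/s

Q_out = 41.7 kJ/s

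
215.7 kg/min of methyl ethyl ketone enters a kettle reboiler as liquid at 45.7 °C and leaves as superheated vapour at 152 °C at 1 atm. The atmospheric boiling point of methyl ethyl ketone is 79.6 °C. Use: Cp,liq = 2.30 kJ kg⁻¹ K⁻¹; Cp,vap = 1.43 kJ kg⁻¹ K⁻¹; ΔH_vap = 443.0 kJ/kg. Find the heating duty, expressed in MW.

liquid 45.7→79.6 °C: 77.97 kJ/kg
vaporisation at 79.6 °C: 443 kJ/kg
vapour 79.6→152 °C: 103.53 kJ/kg
Δh = 77.97 + 443 + 103.53 = 624.5 kJ/kg
Q = ṁ·Δh = 215.7 kg/min × 624.5 kJ/kg = 134710 kJ/min
|Q| = 2245.1 kW = 2.2451 MW

Q = 2.25 MW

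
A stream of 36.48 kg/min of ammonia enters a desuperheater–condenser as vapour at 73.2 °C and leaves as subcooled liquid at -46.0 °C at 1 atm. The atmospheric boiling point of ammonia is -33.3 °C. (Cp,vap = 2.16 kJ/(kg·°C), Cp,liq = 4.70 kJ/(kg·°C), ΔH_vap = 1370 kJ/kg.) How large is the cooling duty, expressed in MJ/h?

Q_c = 3630 MJ/h

vapour 73.2→-33.3 °C: -230.04 kJ/kg
condensation at -33.3 °C: -1370 kJ/kg
liquid -33.3→-46.0 °C: -59.69 kJ/kg
Δh = -230.04 + -1370 + -59.69 = -1659.7 kJ/kg
Q = ṁ·Δh = 36.48 kg/min × -1659.7 kJ/kg = -60547 kJ/min
|Q| = 1009.1 kW = 3632.8 MJ/h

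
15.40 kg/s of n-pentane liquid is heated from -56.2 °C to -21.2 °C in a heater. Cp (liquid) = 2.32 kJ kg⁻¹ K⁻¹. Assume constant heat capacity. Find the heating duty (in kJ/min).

Q = 75000 kJ/min

Q = ṁ·Cp·ΔT = 15.40 × 2.32 × (-21.2 − -56.2) = 1250.5 kJ/s
Heating duty = 75029 kJ/min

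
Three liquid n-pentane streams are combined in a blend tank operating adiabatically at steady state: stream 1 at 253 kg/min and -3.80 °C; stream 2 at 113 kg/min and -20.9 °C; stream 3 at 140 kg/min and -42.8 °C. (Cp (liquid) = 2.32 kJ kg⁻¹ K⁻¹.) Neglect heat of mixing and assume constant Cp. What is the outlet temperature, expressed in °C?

T_out = -18.4 °C

Adiabatic, steady state ⇒ Σ ṁᵢCp,ᵢ(T_out − Tᵢ) = 0
T_out = Σ ṁᵢCp,ᵢTᵢ / Σ ṁᵢCp,ᵢ
      = -21611 / 1173.9 = -18.409 °C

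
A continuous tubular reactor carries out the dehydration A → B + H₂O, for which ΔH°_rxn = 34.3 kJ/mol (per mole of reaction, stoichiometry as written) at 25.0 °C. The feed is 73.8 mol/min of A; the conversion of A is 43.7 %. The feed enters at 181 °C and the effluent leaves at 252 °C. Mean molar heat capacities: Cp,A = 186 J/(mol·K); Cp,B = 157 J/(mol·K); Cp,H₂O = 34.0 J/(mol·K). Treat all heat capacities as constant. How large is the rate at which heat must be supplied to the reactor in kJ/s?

Extent of reaction ξ = 0.437 × 73.8 = 32.251 mol/min
Reaction term: ξ·ΔH°_rxn = 32.251 × 34.3 = 1106.2 kJ/min
Sensible, feed 181→25 °C: -2141.4 kJ/min
Outlet flows (mol/min): A 41.549, B 32.251, H₂O 32.251
Sensible, products 25→252 °C: 3152.6 kJ/min
Q = ΔH = 2117.4 kJ/min = 35.29 kW
Heat supplied = 35.29 kJ/s

Q_in = 35.3 kJ/s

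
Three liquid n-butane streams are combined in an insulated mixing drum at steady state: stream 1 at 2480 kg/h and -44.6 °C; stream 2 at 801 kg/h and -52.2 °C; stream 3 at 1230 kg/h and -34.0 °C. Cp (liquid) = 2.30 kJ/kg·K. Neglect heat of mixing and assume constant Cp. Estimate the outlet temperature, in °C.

T_out = -43.1 °C

No heat crosses the boundary, so H_out = H_in.
Σ ṁᵢCp,ᵢTᵢ = 2480×2.30×-44.6 + 801×2.30×-52.2 + 1230×2.30×-34.0 = -446750
Σ ṁᵢCp,ᵢ = 2480×2.30 + 801×2.30 + 1230×2.30 = 10375
T_out = -446750 / 10375 = -43.059 °C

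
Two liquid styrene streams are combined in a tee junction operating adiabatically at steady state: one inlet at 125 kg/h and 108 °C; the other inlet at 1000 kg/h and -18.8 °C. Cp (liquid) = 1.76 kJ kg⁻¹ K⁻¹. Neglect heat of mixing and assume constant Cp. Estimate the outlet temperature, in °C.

No heat crosses the boundary, so H_out = H_in.
Σ ṁᵢCp,ᵢTᵢ = 125×1.76×108 + 1000×1.76×-18.8 = -9328
Σ ṁᵢCp,ᵢ = 125×1.76 + 1000×1.76 = 1980
T_out = -9328 / 1980 = -4.7111 °C

T_out = -4.71 °C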